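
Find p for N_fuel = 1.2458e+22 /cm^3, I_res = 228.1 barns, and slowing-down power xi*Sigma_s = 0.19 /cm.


p = exp(-N * I * 1e-24 / (xi*Sigma_s))
p = exp(-1.2458e+22 * 228.1 * 1e-24 / 0.19)
p = 3.1961e-07

3.1961e-07


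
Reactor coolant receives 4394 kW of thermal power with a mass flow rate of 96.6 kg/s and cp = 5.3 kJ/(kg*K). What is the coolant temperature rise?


dT = Q / (m_dot * cp)
dT = 4394 / (96.6 * 5.3)
dT = 8.5824 C

8.5824


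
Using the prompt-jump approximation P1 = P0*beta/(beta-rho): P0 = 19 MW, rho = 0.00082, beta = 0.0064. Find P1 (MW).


P1/P0 = beta / (beta - rho)
P1/P0 = 0.0064 / (0.0064 - 0.00082) = 1.146953
P1 = 19 * 1.146953 = 21.792 MW

21.792


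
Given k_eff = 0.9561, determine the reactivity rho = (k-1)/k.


rho = (k_eff - 1) / k_eff
rho = (0.9561 - 1) / 0.9561
rho = -0.045916

-0.045916


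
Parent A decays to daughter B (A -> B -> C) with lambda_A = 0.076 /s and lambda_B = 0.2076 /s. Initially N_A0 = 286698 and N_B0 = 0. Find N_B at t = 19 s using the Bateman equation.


N_B(t) = lambda_A * N_A0 / (lambda_B - lambda_A) * [exp(-lambda_A*t) - exp(-lambda_B*t)]
exp(-0.076*19) = 0.2359819; exp(-0.2076*19) = 0.01936283
N_B = 0.076 * 286698 / (0.2076 - 0.076) * (0.2359819 - 0.01936283)
N_B = 35866

35866


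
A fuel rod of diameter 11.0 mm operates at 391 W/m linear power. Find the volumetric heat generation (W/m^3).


r = D / 2 / 1000 = 11.0 / 2 / 1000 = 0.0055 m
q''' = q' / (pi * r^2)
q''' = 391 / (pi * 0.0055^2)
q''' = 4.1144e+06 W/m^3

4.1144e+06


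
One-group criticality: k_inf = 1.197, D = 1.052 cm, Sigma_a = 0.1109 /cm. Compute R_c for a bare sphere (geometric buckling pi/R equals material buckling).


L^2 = D / Sigma_a = 1.052 / 0.1109 = 9.486023 cm^2
B_m^2 = (k_inf - 1) / L^2 = (1.197 - 1) / 9.486023 = 0.02076740 /cm^2
For a bare sphere: B_g = pi/R, so R_c = pi / sqrt(B_m^2)
R_c = pi / sqrt(0.02076740) = 21.800 cm

21.800


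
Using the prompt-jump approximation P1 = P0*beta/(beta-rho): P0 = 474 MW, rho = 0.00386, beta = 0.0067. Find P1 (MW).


P1/P0 = beta / (beta - rho)
P1/P0 = 0.0067 / (0.0067 - 0.00386) = 2.359155
P1 = 474 * 2.359155 = 1118.2 MW

1118.2


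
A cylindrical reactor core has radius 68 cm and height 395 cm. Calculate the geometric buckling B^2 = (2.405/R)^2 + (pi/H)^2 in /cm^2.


B^2 = (2.405/R)^2 + (pi/H)^2
B^2 = (2.405/68)^2 + (pi/395)^2
B^2 = 0.0013141 /cm^2

0.0013141


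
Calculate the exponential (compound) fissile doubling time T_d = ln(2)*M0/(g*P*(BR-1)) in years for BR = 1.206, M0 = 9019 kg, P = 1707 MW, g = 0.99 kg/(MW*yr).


Breeding gain G = BR - 1 = 1.206 - 1 = 0.206
Fissile production rate = g * P * G = 0.99 * 1707 * 0.206 = 348.12558 kg/yr
T_d = ln(2) * M0 / (g * P * G)
T_d = ln(2) * 9019 / 348.12558 = 17.958 yr

17.958


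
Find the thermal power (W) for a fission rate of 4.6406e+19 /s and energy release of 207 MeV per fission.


P = fission_rate * E_MeV * 1.602e-13
P = 4.6406e+19 * 207 * 1.602e-13
P = 1.5389e+09 W

1.5389e+09


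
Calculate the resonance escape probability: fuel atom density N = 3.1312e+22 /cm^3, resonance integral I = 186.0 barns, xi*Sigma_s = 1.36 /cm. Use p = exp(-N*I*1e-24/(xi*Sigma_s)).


p = exp(-N * I * 1e-24 / (xi*Sigma_s))
p = exp(-3.1312e+22 * 186.0 * 1e-24 / 1.36)
p = 0.013810

0.013810


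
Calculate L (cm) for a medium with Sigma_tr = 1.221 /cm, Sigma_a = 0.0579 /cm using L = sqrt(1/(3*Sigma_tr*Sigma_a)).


D = 1 / (3 * Sigma_tr) = 1 / (3 * 1.221) = 0.2730003 cm
L = sqrt(D / Sigma_a)
L = sqrt(0.2730003 / 0.0579)
L = 2.1714 cm

2.1714


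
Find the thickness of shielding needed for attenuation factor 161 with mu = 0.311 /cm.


x = ln(factor) / mu
x = ln(161) / 0.311
x = 16.339 cm

16.339


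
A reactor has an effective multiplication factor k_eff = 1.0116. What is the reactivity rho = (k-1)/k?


rho = (k_eff - 1) / k_eff
rho = (1.0116 - 1) / 1.0116
rho = 0.011467

0.011467


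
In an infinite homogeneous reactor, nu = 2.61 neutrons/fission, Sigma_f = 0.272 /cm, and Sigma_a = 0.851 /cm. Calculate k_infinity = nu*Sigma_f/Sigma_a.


k_inf = nu * Sigma_f / Sigma_a
k_inf = 2.61 * 0.272 / 0.851
k_inf = 0.83422

0.83422


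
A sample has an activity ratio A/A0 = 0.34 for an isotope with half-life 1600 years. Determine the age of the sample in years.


lambda = ln(2) / t_half = ln(2) / 1600 = 4.332170e-04 /yr
t = -ln(A/A0) / lambda
t = -ln(0.34) / 4.332170e-04
t = 2490.2 yr

2490.2


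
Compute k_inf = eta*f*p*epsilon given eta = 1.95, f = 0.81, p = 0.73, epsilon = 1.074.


k_inf = eta * f * p * epsilon
k_inf = 1.95 * 0.81 * 0.73 * 1.074
k_inf = 1.2384

1.2384


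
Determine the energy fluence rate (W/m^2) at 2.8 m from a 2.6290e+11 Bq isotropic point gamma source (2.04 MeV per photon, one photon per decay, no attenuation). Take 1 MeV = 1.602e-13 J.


psi = A * E * 1.602e-13 / (4*pi*r^2)
psi = 2.6290e+11 * 2.04 * 1.602e-13 / (4*pi*2.8^2)
psi = 8.7208e-04 W/m^2

8.7208e-04


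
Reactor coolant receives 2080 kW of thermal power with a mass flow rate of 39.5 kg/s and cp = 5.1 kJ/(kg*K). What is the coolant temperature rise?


dT = Q / (m_dot * cp)
dT = 2080 / (39.5 * 5.1)
dT = 10.325 C

10.325


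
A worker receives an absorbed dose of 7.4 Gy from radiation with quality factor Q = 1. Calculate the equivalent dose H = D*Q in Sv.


H = D * Q
H = 7.4 * 1
H = 7.4000 Sv

7.4000


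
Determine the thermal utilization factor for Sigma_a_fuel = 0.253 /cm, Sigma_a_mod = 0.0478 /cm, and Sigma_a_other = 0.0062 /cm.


f = Sigma_a_fuel / (Sigma_a_fuel + Sigma_a_mod + Sigma_a_other)
f = 0.253 / (0.253 + 0.0478 + 0.0062)
f = 0.82410

0.82410


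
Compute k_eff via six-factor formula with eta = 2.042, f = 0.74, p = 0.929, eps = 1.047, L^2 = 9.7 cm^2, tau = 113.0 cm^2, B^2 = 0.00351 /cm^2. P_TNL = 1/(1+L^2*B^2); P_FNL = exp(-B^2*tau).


k_inf = eta*f*p*eps = 2.042*0.74*0.929*1.047 = 1.469772
P_TNL = 1/(1 + L^2*B^2) = 1/(1 + 9.7*0.00351) = 0.9670740
P_FNL = exp(-B^2*tau) = exp(-0.00351*113.0) = 0.6725828
k_eff = k_inf * P_TNL * P_FNL = 1.469772 * 0.9670740 * 0.6725828
k_eff = 0.95599

0.95599


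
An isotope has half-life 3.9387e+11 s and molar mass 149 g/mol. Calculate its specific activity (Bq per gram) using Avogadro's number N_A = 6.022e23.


lambda = ln(2) / t_half = ln(2) / 3.9387e+11 = 1.759837e-12 /s
SA = lambda * N_A / M
SA = 1.759837e-12 * 6.022e23 / 149
SA = 7.1126e+09 Bq/g

7.1126e+09


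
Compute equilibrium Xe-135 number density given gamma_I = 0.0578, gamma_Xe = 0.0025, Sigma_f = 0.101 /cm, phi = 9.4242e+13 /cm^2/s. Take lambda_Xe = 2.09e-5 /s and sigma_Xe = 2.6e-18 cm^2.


Xe_eq = (gamma_I + gamma_Xe) * Sigma_f * phi / (lambda_Xe + sigma_Xe * phi)
Numerator = (0.0578 + 0.0025) * 0.101 * 9.4242e+13 = 5.739621e+11
Denominator = 2.09e-5 + 2.6e-18 * 9.4242e+13 = 2.659292e-04
Xe_eq = 5.739621e+11 / 2.659292e-04 = 2.1583e+15 /cm^3

2.1583e+15


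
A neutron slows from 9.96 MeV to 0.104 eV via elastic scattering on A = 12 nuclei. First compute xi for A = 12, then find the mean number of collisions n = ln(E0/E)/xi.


xi = 1 + (A-1)^2/(2A)*ln((A-1)/(A+1)) = 0.1577690 (for A = 12)
n = ln(E0/E) / xi
n = ln(9.96e6 / 0.104) / 0.1577690
n = ln(9.576923e+07) / 0.1577690 = 116.48

116.48


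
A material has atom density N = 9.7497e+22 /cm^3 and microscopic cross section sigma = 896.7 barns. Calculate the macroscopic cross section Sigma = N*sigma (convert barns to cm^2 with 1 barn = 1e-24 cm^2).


Sigma = N * sigma_barns * 1e-24
Sigma = 9.7497e+22 * 896.7 * 1e-24
Sigma = 87.426 /cm

87.426


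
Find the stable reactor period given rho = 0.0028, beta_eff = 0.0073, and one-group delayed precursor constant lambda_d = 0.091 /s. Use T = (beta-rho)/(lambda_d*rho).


T = (beta - rho) / (lambda_d * rho)
T = (0.0073 - 0.0028) / (0.091 * 0.0028)
T = 17.661 s

17.661


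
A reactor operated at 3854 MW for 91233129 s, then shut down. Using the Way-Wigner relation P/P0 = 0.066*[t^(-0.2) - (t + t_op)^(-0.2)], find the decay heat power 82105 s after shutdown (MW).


P/P0 = 0.066 * [t^(-0.2) - (t + t_op)^(-0.2)]
P/P0 = 0.066 * [82105^(-0.2) - (82105 + 91233129)^(-0.2)]
P/P0 = 0.066 * [0.1040222 - 0.02557946] = 0.005177221
P = 3854 * 0.005177221 = 19.953 MW

19.953


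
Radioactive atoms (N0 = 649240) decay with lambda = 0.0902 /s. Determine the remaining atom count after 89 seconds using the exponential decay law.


N = N0 * exp(-lambda * t)
N = 649240 * exp(-0.0902 * 89)
N = 211.82

211.82


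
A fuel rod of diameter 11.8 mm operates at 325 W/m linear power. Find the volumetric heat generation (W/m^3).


r = D / 2 / 1000 = 11.8 / 2 / 1000 = 0.0059 m
q''' = q' / (pi * r^2)
q''' = 325 / (pi * 0.0059^2)
q''' = 2.9719e+06 W/m^3

2.9719e+06


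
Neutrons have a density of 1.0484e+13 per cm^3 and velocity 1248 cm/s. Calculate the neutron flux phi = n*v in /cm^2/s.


phi = n * v
phi = 1.0484e+13 * 1248
phi = 1.3084e+16 /cm^2/s

1.3084e+16


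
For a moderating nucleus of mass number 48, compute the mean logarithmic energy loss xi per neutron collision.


xi = 1 + (A-1)^2/(2A) * ln((A-1)/(A+1))
xi = 1 + (48-1)^2/(2*48) * ln((48-1)/(48 +1))
xi = 0.041094

0.041094


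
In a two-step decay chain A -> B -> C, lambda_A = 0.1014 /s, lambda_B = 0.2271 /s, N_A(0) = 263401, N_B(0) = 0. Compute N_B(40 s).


N_B(t) = lambda_A * N_A0 / (lambda_B - lambda_A) * [exp(-lambda_A*t) - exp(-lambda_B*t)]
exp(-0.1014*40) = 0.01731815; exp(-0.2271*40) = 1.134668e-04
N_B = 0.1014 * 263401 / (0.2271 - 0.1014) * (0.01731815 - 1.134668e-04)
N_B = 3655.7

3655.7


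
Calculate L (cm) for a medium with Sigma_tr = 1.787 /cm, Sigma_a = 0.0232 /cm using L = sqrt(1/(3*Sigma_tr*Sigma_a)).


D = 1 / (3 * Sigma_tr) = 1 / (3 * 1.787) = 0.1865324 cm
L = sqrt(D / Sigma_a)
L = sqrt(0.1865324 / 0.0232)
L = 2.8355 cm

2.8355


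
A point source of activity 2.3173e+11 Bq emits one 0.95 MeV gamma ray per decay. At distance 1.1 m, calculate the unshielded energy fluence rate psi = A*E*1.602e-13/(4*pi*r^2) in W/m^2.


psi = A * E * 1.602e-13 / (4*pi*r^2)
psi = 2.3173e+11 * 0.95 * 1.602e-13 / (4*pi*1.1^2)
psi = 0.0023194 W/m^2

0.0023194


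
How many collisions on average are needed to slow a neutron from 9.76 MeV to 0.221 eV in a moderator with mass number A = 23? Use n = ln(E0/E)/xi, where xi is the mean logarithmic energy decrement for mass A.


xi = 1 + (A-1)^2/(2A)*ln((A-1)/(A+1)) = 0.08448899 (for A = 23)
n = ln(E0/E) / xi
n = ln(9.76e6 / 0.221) / 0.08448899
n = ln(4.416290e+07) / 0.08448899 = 208.35

208.35


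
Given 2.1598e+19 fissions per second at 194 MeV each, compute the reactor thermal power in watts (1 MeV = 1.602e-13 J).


P = fission_rate * E_MeV * 1.602e-13
P = 2.1598e+19 * 194 * 1.602e-13
P = 6.7124e+08 W

6.7124e+08


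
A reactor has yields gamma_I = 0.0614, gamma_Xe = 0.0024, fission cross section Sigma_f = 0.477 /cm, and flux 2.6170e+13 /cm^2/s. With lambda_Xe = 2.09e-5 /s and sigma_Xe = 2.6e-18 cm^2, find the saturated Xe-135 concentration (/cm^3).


Xe_eq = (gamma_I + gamma_Xe) * Sigma_f * phi / (lambda_Xe + sigma_Xe * phi)
Numerator = (0.0614 + 0.0024) * 0.477 * 2.6170e+13 = 7.964211e+11
Denominator = 2.09e-5 + 2.6e-18 * 2.6170e+13 = 8.894200e-05
Xe_eq = 7.964211e+11 / 8.894200e-05 = 8.9544e+15 /cm^3

8.9544e+15


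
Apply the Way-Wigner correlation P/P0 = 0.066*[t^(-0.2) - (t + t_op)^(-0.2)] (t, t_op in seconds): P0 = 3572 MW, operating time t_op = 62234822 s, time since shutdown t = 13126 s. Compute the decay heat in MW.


P/P0 = 0.066 * [t^(-0.2) - (t + t_op)^(-0.2)]
P/P0 = 0.066 * [13126^(-0.2) - (13126 + 62234822)^(-0.2)]
P/P0 = 0.066 * [0.1500975 - 0.02761690] = 0.008083720
P = 3572 * 0.008083720 = 28.875 MW

28.875


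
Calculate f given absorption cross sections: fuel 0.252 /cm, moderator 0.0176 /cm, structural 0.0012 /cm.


f = Sigma_a_fuel / (Sigma_a_fuel + Sigma_a_mod + Sigma_a_other)
f = 0.252 / (0.252 + 0.0176 + 0.0012)
f = 0.93058

0.93058


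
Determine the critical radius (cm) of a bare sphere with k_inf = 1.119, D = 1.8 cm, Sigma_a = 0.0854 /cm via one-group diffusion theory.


L^2 = D / Sigma_a = 1.8 / 0.0854 = 21.07728 cm^2
B_m^2 = (k_inf - 1) / L^2 = (1.119 - 1) / 21.07728 = 0.005645890 /cm^2
For a bare sphere: B_g = pi/R, so R_c = pi / sqrt(B_m^2)
R_c = pi / sqrt(0.005645890) = 41.810 cm

41.810


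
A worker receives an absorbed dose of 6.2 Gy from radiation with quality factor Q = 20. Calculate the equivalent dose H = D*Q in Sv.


H = D * Q
H = 6.2 * 20
H = 124.00 Sv

124.00


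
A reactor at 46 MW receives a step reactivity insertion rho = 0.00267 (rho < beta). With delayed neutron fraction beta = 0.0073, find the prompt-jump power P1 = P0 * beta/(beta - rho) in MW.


P1/P0 = beta / (beta - rho)
P1/P0 = 0.0073 / (0.0073 - 0.00267) = 1.576674
P1 = 46 * 1.576674 = 72.527 MW

72.527


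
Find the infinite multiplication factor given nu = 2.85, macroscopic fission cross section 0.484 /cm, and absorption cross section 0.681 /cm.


k_inf = nu * Sigma_f / Sigma_a
k_inf = 2.85 * 0.484 / 0.681
k_inf = 2.0256

2.0256


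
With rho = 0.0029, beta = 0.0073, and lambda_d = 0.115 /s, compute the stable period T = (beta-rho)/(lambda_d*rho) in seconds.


T = (beta - rho) / (lambda_d * rho)
T = (0.0073 - 0.0029) / (0.115 * 0.0029)
T = 13.193 s

13.193


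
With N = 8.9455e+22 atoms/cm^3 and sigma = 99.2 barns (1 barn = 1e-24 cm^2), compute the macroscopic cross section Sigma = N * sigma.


Sigma = N * sigma_barns * 1e-24
Sigma = 8.9455e+22 * 99.2 * 1e-24
Sigma = 8.8739 /cm

8.8739


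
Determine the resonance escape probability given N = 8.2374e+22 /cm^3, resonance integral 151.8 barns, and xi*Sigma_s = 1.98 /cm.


p = exp(-N * I * 1e-24 / (xi*Sigma_s))
p = exp(-8.2374e+22 * 151.8 * 1e-24 / 1.98)
p = 0.0018084

0.0018084


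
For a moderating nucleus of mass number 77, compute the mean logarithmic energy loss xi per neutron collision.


xi = 1 + (A-1)^2/(2A) * ln((A-1)/(A+1))
xi = 1 + (77-1)^2/(2*77) * ln((77-1)/(77 +1))
xi = 0.025751

0.025751


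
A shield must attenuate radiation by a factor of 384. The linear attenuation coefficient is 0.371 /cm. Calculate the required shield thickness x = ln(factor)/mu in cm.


x = ln(factor) / mu
x = ln(384) / 0.371
x = 16.039 cm

16.039


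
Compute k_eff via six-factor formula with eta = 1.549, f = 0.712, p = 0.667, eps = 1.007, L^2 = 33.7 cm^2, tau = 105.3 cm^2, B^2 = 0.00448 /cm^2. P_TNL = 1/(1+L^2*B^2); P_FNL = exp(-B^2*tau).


k_inf = eta*f*p*eps = 1.549*0.712*0.667*1.007 = 0.7407757
P_TNL = 1/(1 + L^2*B^2) = 1/(1 + 33.7*0.00448) = 0.8688278
P_FNL = exp(-B^2*tau) = exp(-0.00448*105.3) = 0.6239132
k_eff = k_inf * P_TNL * P_FNL = 0.7407757 * 0.8688278 * 0.6239132
k_eff = 0.40155

0.40155


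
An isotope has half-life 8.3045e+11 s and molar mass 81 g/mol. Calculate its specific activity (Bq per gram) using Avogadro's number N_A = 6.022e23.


lambda = ln(2) / t_half = ln(2) / 8.3045e+11 = 8.346646e-13 /s
SA = lambda * N_A / M
SA = 8.346646e-13 * 6.022e23 / 81
SA = 6.2054e+09 Bq/g

6.2054e+09


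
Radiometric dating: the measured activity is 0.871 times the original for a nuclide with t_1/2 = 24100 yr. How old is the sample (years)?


lambda = ln(2) / t_half = ln(2) / 24100 = 2.876129e-05 /yr
t = -ln(A/A0) / lambda
t = -ln(0.871) / 2.876129e-05
t = 4802.1 yr

4802.1


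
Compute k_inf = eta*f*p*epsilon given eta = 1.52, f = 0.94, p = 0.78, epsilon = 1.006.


k_inf = eta * f * p * epsilon
k_inf = 1.52 * 0.94 * 0.78 * 1.006
k_inf = 1.1212

1.1212


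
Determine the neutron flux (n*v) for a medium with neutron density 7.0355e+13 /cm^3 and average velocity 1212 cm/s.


phi = n * v
phi = 7.0355e+13 * 1212
phi = 8.5270e+16 /cm^2/s

8.5270e+16


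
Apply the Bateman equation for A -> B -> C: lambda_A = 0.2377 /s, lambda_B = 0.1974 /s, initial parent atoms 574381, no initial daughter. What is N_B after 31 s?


N_B(t) = lambda_A * N_A0 / (lambda_B - lambda_A) * [exp(-lambda_A*t) - exp(-lambda_B*t)]
exp(-0.2377*31) = 6.306875e-04; exp(-0.1974*31) = 0.002199775
N_B = 0.2377 * 574381 / (0.1974 - 0.2377) * (6.306875e-04 - 0.002199775)
N_B = 5315.8

5315.8


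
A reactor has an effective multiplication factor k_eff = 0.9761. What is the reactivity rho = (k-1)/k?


rho = (k_eff - 1) / k_eff
rho = (0.9761 - 1) / 0.9761
rho = -0.024485

-0.024485


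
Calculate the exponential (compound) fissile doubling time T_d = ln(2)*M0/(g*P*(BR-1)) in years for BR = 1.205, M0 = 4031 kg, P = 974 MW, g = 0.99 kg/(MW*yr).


Breeding gain G = BR - 1 = 1.205 - 1 = 0.205
Fissile production rate = g * P * G = 0.99 * 974 * 0.205 = 197.6733 kg/yr
T_d = ln(2) * M0 / (g * P * G)
T_d = ln(2) * 4031 / 197.6733 = 14.135 yr

14.135


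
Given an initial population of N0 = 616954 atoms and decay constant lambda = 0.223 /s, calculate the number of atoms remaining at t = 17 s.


N = N0 * exp(-lambda * t)
N = 616954 * exp(-0.223 * 17)
N = 13927

13927


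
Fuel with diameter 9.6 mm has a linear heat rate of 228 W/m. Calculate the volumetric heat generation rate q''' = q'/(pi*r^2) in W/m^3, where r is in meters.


r = D / 2 / 1000 = 9.6 / 2 / 1000 = 0.0048 m
q''' = q' / (pi * r^2)
q''' = 228 / (pi * 0.0048^2)
q''' = 3.1499e+06 W/m^3

3.1499e+06


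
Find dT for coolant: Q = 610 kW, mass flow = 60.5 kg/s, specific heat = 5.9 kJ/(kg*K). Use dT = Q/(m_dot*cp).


dT = Q / (m_dot * cp)
dT = 610 / (60.5 * 5.9)
dT = 1.7089 C

1.7089


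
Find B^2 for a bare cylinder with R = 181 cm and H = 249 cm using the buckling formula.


B^2 = (2.405/R)^2 + (pi/H)^2
B^2 = (2.405/181)^2 + (pi/249)^2
B^2 = 3.3574e-04 /cm^2

3.3574e-04


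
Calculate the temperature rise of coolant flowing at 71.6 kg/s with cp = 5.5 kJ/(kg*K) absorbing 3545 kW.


dT = Q / (m_dot * cp)
dT = 3545 / (71.6 * 5.5)
dT = 9.0020 C

9.0020


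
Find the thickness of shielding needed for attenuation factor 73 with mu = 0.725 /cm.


x = ln(factor) / mu
x = ln(73) / 0.725
x = 5.9179 cm

5.9179


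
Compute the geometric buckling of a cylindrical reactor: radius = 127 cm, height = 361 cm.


B^2 = (2.405/R)^2 + (pi/H)^2
B^2 = (2.405/127)^2 + (pi/361)^2
B^2 = 4.3434e-04 /cm^2

4.3434e-04


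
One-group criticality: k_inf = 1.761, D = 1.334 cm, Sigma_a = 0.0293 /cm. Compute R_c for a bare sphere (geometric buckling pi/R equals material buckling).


L^2 = D / Sigma_a = 1.334 / 0.0293 = 45.52901 cm^2
B_m^2 = (k_inf - 1) / L^2 = (1.761 - 1) / 45.52901 = 0.01671462 /cm^2
For a bare sphere: B_g = pi/R, so R_c = pi / sqrt(B_m^2)
R_c = pi / sqrt(0.01671462) = 24.300 cm

24.300


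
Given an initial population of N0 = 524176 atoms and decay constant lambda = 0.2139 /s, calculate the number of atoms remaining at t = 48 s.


N = N0 * exp(-lambda * t)
N = 524176 * exp(-0.2139 * 48)
N = 18.218

18.218


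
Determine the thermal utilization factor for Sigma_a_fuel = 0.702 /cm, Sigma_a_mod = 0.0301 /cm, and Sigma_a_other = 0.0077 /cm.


f = Sigma_a_fuel / (Sigma_a_fuel + Sigma_a_mod + Sigma_a_other)
f = 0.702 / (0.702 + 0.0301 + 0.0077)
f = 0.94891

0.94891


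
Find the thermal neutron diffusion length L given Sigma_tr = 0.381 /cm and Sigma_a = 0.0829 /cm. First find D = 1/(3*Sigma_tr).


D = 1 / (3 * Sigma_tr) = 1 / (3 * 0.381) = 0.8748906 cm
L = sqrt(D / Sigma_a)
L = sqrt(0.8748906 / 0.0829)
L = 3.2486 cm

3.2486


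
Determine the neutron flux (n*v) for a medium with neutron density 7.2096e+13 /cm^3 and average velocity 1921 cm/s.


phi = n * v
phi = 7.2096e+13 * 1921
phi = 1.3850e+17 /cm^2/s

1.3850e+17


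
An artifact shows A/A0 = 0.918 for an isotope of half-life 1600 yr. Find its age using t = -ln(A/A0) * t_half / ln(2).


lambda = ln(2) / t_half = ln(2) / 1600 = 4.332170e-04 /yr
t = -ln(A/A0) / lambda
t = -ln(0.918) / 4.332170e-04
t = 197.49 yr

197.49


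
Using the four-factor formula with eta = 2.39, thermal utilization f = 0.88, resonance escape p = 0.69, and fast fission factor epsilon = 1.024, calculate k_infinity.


k_inf = eta * f * p * epsilon
k_inf = 2.39 * 0.88 * 0.69 * 1.024
k_inf = 1.4860

1.4860


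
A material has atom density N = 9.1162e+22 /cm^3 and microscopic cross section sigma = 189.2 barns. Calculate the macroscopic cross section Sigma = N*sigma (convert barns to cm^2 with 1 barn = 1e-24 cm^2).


Sigma = N * sigma_barns * 1e-24
Sigma = 9.1162e+22 * 189.2 * 1e-24
Sigma = 17.248 /cm

17.248


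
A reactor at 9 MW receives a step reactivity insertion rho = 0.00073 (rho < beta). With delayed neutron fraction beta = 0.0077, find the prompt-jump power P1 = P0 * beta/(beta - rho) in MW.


P1/P0 = beta / (beta - rho)
P1/P0 = 0.0077 / (0.0077 - 0.00073) = 1.104735
P1 = 9 * 1.104735 = 9.9426 MW

9.9426


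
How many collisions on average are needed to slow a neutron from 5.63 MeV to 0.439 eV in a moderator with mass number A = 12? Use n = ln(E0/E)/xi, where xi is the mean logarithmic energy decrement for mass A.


xi = 1 + (A-1)^2/(2A)*ln((A-1)/(A+1)) = 0.1577690 (for A = 12)
n = ln(E0/E) / xi
n = ln(5.63e6 / 0.439) / 0.1577690
n = ln(1.282460e+07) / 0.1577690 = 103.74

103.74


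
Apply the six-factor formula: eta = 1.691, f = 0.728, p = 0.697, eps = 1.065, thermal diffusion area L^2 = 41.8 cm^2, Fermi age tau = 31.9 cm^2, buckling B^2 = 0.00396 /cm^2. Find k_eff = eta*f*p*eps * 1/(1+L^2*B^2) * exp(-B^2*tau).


k_inf = eta*f*p*eps = 1.691*0.728*0.697*1.065 = 0.9138131
P_TNL = 1/(1 + L^2*B^2) = 1/(1 + 41.8*0.00396) = 0.8579802
P_FNL = exp(-B^2*tau) = exp(-0.00396*31.9) = 0.8813292
k_eff = k_inf * P_TNL * P_FNL = 0.9138131 * 0.8579802 * 0.8813292
k_eff = 0.69099

0.69099


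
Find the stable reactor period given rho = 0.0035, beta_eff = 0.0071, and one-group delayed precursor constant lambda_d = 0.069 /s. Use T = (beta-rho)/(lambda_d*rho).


T = (beta - rho) / (lambda_d * rho)
T = (0.0071 - 0.0035) / (0.069 * 0.0035)
T = 14.907 s

14.907


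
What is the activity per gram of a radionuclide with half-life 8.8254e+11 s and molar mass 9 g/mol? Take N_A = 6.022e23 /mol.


lambda = ln(2) / t_half = ln(2) / 8.8254e+11 = 7.854003e-13 /s
SA = lambda * N_A / M
SA = 7.854003e-13 * 6.022e23 / 9
SA = 5.2552e+10 Bq/g

5.2552e+10


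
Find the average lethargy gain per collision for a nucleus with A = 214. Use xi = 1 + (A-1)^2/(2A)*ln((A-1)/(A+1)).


xi = 1 + (A-1)^2/(2A) * ln((A-1)/(A+1))
xi = 1 + (214-1)^2/(2*214) * ln((214-1)/(214 +1))
xi = 0.0093167

0.0093167


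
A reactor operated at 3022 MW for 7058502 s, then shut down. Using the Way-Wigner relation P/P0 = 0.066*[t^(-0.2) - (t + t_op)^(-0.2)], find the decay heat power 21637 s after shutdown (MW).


P/P0 = 0.066 * [t^(-0.2) - (t + t_op)^(-0.2)]
P/P0 = 0.066 * [21637^(-0.2) - (21637 + 7058502)^(-0.2)]
P/P0 = 0.066 * [0.1358190 - 0.04265713] = 0.006148683
P = 3022 * 0.006148683 = 18.581 MW

18.581


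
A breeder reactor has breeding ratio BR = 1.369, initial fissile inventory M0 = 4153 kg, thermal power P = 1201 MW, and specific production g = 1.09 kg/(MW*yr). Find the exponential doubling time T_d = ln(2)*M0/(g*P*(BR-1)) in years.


Breeding gain G = BR - 1 = 1.369 - 1 = 0.369
Fissile production rate = g * P * G = 1.09 * 1201 * 0.369 = 483.05421 kg/yr
T_d = ln(2) * M0 / (g * P * G)
T_d = ln(2) * 4153 / 483.05421 = 5.9592 yr

5.9592


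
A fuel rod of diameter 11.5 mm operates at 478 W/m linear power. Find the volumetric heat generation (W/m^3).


r = D / 2 / 1000 = 11.5 / 2 / 1000 = 0.00575 m
q''' = q' / (pi * r^2)
q''' = 478 / (pi * 0.00575^2)
q''' = 4.6020e+06 W/m^3

4.6020e+06


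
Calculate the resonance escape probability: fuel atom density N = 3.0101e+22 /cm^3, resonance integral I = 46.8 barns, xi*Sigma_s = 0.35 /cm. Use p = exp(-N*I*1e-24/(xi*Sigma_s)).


p = exp(-N * I * 1e-24 / (xi*Sigma_s))
p = exp(-3.0101e+22 * 46.8 * 1e-24 / 0.35)
p = 0.017865

0.017865


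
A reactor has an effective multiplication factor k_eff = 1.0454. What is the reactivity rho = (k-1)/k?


rho = (k_eff - 1) / k_eff
rho = (1.0454 - 1) / 1.0454
rho = 0.043428

0.043428


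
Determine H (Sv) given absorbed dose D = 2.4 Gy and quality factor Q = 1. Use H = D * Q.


H = D * Q
H = 2.4 * 1
H = 2.4000 Sv

2.4000


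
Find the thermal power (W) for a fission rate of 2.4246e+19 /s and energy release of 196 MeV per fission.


P = fission_rate * E_MeV * 1.602e-13
P = 2.4246e+19 * 196 * 1.602e-13
P = 7.6131e+08 W

7.6131e+08


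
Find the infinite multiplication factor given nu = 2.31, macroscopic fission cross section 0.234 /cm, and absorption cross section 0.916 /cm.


k_inf = nu * Sigma_f / Sigma_a
k_inf = 2.31 * 0.234 / 0.916
k_inf = 0.59011

0.59011


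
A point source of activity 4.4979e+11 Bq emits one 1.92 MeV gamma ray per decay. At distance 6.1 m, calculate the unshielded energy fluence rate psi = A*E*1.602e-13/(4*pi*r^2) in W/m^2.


psi = A * E * 1.602e-13 / (4*pi*r^2)
psi = 4.4979e+11 * 1.92 * 1.602e-13 / (4*pi*6.1^2)
psi = 2.9587e-04 W/m^2

2.9587e-04


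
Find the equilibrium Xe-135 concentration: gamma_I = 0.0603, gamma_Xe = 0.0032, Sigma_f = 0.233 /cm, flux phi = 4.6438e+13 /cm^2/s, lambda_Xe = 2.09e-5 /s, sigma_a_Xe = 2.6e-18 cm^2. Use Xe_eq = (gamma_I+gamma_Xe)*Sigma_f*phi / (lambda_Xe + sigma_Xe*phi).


Xe_eq = (gamma_I + gamma_Xe) * Sigma_f * phi / (lambda_Xe + sigma_Xe * phi)
Numerator = (0.0603 + 0.0032) * 0.233 * 4.6438e+13 = 6.870734e+11
Denominator = 2.09e-5 + 2.6e-18 * 4.6438e+13 = 1.416388e-04
Xe_eq = 6.870734e+11 / 1.416388e-04 = 4.8509e+15 /cm^3

4.8509e+15


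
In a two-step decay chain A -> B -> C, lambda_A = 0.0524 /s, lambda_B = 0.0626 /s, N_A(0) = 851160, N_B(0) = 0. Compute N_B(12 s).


N_B(t) = lambda_A * N_A0 / (lambda_B - lambda_A) * [exp(-lambda_A*t) - exp(-lambda_B*t)]
exp(-0.0524*12) = 0.5332313; exp(-0.0626*12) = 0.4718001
N_B = 0.0524 * 851160 / (0.0626 - 0.0524) * (0.5332313 - 0.4718001)
N_B = 268616

268616


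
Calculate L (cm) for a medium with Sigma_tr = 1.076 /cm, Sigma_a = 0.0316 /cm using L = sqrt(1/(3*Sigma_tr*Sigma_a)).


D = 1 / (3 * Sigma_tr) = 1 / (3 * 1.076) = 0.3097893 cm
L = sqrt(D / Sigma_a)
L = sqrt(0.3097893 / 0.0316)
L = 3.1310 cm

3.1310


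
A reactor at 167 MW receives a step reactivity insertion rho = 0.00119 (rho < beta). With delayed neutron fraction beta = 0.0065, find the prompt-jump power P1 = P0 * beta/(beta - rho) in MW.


P1/P0 = beta / (beta - rho)
P1/P0 = 0.0065 / (0.0065 - 0.00119) = 1.224105
P1 = 167 * 1.224105 = 204.43 MW

204.43


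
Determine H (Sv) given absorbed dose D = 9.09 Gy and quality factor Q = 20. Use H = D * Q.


H = D * Q
H = 9.09 * 20
H = 181.80 Sv

181.80


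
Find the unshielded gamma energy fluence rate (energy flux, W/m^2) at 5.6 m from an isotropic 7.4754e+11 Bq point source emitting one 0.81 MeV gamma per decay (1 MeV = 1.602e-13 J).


psi = A * E * 1.602e-13 / (4*pi*r^2)
psi = 7.4754e+11 * 0.81 * 1.602e-13 / (4*pi*5.6^2)
psi = 2.4615e-04 W/m^2

2.4615e-04


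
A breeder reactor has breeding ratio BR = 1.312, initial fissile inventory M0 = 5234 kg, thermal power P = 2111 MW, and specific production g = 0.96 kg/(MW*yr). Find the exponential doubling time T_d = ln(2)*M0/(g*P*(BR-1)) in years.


Breeding gain G = BR - 1 = 1.312 - 1 = 0.312
Fissile production rate = g * P * G = 0.96 * 2111 * 0.312 = 632.28672 kg/yr
T_d = ln(2) * M0 / (g * P * G)
T_d = ln(2) * 5234 / 632.28672 = 5.7378 yr

5.7378


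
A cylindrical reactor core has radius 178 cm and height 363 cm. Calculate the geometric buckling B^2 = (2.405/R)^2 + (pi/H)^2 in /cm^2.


B^2 = (2.405/R)^2 + (pi/H)^2
B^2 = (2.405/178)^2 + (pi/363)^2
B^2 = 2.5745e-04 /cm^2

2.5745e-04


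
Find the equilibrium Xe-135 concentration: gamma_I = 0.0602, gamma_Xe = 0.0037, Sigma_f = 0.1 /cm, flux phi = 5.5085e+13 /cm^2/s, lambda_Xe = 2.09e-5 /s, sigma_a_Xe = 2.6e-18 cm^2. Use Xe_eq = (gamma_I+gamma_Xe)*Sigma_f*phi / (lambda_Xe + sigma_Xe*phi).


Xe_eq = (gamma_I + gamma_Xe) * Sigma_f * phi / (lambda_Xe + sigma_Xe * phi)
Numerator = (0.0602 + 0.0037) * 0.1 * 5.5085e+13 = 3.519932e+11
Denominator = 2.09e-5 + 2.6e-18 * 5.5085e+13 = 1.641210e-04
Xe_eq = 3.519932e+11 / 1.641210e-04 = 2.1447e+15 /cm^3

2.1447e+15


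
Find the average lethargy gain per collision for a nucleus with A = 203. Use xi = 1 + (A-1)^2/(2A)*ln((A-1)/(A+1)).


xi = 1 + (A-1)^2/(2A) * ln((A-1)/(A+1))
xi = 1 + (203-1)^2/(2*203) * ln((203-1)/(203 +1))
xi = 0.0098199

0.0098199


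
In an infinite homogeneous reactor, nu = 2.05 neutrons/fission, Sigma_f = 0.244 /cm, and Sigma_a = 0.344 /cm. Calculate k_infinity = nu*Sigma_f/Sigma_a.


k_inf = nu * Sigma_f / Sigma_a
k_inf = 2.05 * 0.244 / 0.344
k_inf = 1.4541

1.4541


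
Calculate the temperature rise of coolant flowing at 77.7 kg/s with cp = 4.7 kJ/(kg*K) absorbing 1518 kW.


dT = Q / (m_dot * cp)
dT = 1518 / (77.7 * 4.7)
dT = 4.1567 C

4.1567


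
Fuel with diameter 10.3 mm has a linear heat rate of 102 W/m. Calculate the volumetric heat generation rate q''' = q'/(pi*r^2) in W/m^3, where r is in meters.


r = D / 2 / 1000 = 10.3 / 2 / 1000 = 0.00515 m
q''' = q' / (pi * r^2)
q''' = 102 / (pi * 0.00515^2)
q''' = 1.2242e+06 W/m^3

1.2242e+06


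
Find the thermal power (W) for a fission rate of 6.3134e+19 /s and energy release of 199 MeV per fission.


P = fission_rate * E_MeV * 1.602e-13
P = 6.3134e+19 * 199 * 1.602e-13
P = 2.0127e+09 W

2.0127e+09


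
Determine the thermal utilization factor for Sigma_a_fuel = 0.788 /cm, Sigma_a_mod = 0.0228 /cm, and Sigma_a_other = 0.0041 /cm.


f = Sigma_a_fuel / (Sigma_a_fuel + Sigma_a_mod + Sigma_a_other)
f = 0.788 / (0.788 + 0.0228 + 0.0041)
f = 0.96699

0.96699


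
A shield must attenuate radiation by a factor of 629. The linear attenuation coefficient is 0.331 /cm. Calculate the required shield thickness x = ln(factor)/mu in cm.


x = ln(factor) / mu
x = ln(629) / 0.331
x = 19.469 cm

19.469


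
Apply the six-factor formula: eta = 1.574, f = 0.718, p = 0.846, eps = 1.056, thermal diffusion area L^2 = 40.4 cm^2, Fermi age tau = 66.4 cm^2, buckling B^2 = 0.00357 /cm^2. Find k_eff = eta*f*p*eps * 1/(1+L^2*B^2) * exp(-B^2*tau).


k_inf = eta*f*p*eps = 1.574*0.718*0.846*1.056 = 1.009633
P_TNL = 1/(1 + L^2*B^2) = 1/(1 + 40.4*0.00357) = 0.8739517
P_FNL = exp(-B^2*tau) = exp(-0.00357*66.4) = 0.7889534
k_eff = k_inf * P_TNL * P_FNL = 1.009633 * 0.8739517 * 0.7889534
k_eff = 0.69615

0.69615


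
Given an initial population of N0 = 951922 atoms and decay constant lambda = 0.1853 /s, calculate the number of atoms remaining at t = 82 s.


N = N0 * exp(-lambda * t)
N = 951922 * exp(-0.1853 * 82)
N = 0.23970

0.23970


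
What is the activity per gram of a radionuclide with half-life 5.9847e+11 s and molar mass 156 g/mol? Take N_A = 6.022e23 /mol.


lambda = ln(2) / t_half = ln(2) / 5.9847e+11 = 1.158199e-12 /s
SA = lambda * N_A / M
SA = 1.158199e-12 * 6.022e23 / 156
SA = 4.4709e+09 Bq/g

4.4709e+09


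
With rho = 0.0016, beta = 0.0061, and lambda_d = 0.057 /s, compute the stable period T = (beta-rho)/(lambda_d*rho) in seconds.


T = (beta - rho) / (lambda_d * rho)
T = (0.0061 - 0.0016) / (0.057 * 0.0016)
T = 49.342 s

49.342


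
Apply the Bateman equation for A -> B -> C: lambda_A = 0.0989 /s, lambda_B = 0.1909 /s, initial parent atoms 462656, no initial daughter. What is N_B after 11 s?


N_B(t) = lambda_A * N_A0 / (lambda_B - lambda_A) * [exp(-lambda_A*t) - exp(-lambda_B*t)]
exp(-0.0989*11) = 0.3369233; exp(-0.1909*11) = 0.1224687
N_B = 0.0989 * 462656 / (0.1909 - 0.0989) * (0.3369233 - 0.1224687)
N_B = 106660

106660


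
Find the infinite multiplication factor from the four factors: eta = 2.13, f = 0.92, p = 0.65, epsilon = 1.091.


k_inf = eta * f * p * epsilon
k_inf = 2.13 * 0.92 * 0.65 * 1.091
k_inf = 1.3897

1.3897


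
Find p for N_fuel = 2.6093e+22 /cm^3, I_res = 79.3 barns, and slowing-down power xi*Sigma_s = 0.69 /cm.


p = exp(-N * I * 1e-24 / (xi*Sigma_s))
p = exp(-2.6093e+22 * 79.3 * 1e-24 / 0.69)
p = 0.049847

0.049847


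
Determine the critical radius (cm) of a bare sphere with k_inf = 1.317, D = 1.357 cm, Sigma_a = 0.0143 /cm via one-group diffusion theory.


L^2 = D / Sigma_a = 1.357 / 0.0143 = 94.89510 cm^2
B_m^2 = (k_inf - 1) / L^2 = (1.317 - 1) / 94.89510 = 0.003340531 /cm^2
For a bare sphere: B_g = pi/R, so R_c = pi / sqrt(B_m^2)
R_c = pi / sqrt(0.003340531) = 54.355 cm

54.355


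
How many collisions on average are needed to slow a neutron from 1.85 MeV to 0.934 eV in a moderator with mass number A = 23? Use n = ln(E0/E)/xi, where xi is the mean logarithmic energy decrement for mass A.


xi = 1 + (A-1)^2/(2A)*ln((A-1)/(A+1)) = 0.08448899 (for A = 23)
n = ln(E0/E) / xi
n = ln(1.85e6 / 0.934) / 0.08448899
n = ln(1.980728e+06) / 0.08448899 = 171.61

171.61


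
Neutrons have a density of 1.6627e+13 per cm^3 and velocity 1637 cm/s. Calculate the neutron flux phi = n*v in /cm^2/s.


phi = n * v
phi = 1.6627e+13 * 1637
phi = 2.7218e+16 /cm^2/s

2.7218e+16


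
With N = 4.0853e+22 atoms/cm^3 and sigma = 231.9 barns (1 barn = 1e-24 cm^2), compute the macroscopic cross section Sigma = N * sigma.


Sigma = N * sigma_barns * 1e-24
Sigma = 4.0853e+22 * 231.9 * 1e-24
Sigma = 9.4738 /cm

9.4738


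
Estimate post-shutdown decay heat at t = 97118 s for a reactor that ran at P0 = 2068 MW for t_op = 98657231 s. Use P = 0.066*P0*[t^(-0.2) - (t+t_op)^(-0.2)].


P/P0 = 0.066 * [t^(-0.2) - (t + t_op)^(-0.2)]
P/P0 = 0.066 * [97118^(-0.2) - (97118 + 98657231)^(-0.2)]
P/P0 = 0.066 * [0.1005866 - 0.02518192] = 0.004976709
P = 2068 * 0.004976709 = 10.292 MW

10.292


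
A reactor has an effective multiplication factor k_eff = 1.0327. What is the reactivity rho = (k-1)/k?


rho = (k_eff - 1) / k_eff
rho = (1.0327 - 1) / 1.0327
rho = 0.031665

0.031665


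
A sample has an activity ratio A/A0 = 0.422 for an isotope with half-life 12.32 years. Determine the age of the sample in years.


lambda = ln(2) / t_half = ln(2) / 12.32 = 0.05626195 /yr
t = -ln(A/A0) / lambda
t = -ln(0.422) / 0.05626195
t = 15.335 yr

15.335


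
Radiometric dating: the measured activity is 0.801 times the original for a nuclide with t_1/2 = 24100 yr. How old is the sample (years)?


lambda = ln(2) / t_half = ln(2) / 24100 = 2.876129e-05 /yr
t = -ln(A/A0) / lambda
t = -ln(0.801) / 2.876129e-05
t = 7715.0 yr

7715.0


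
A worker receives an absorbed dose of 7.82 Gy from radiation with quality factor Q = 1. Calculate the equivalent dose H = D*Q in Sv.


H = D * Q
H = 7.82 * 1
H = 7.8200 Sv

7.8200


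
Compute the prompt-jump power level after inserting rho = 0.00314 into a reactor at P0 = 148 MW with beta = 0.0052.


P1/P0 = beta / (beta - rho)
P1/P0 = 0.0052 / (0.0052 - 0.00314) = 2.524272
P1 = 148 * 2.524272 = 373.59 MW

373.59


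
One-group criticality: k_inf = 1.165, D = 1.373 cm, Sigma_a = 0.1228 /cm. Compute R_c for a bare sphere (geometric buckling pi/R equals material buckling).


L^2 = D / Sigma_a = 1.373 / 0.1228 = 11.18078 cm^2
B_m^2 = (k_inf - 1) / L^2 = (1.165 - 1) / 11.18078 = 0.01475747 /cm^2
For a bare sphere: B_g = pi/R, so R_c = pi / sqrt(B_m^2)
R_c = pi / sqrt(0.01475747) = 25.861 cm

25.861


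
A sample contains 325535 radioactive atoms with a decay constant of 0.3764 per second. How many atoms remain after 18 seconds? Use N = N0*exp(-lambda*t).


N = N0 * exp(-lambda * t)
N = 325535 * exp(-0.3764 * 18)
N = 371.68

371.68


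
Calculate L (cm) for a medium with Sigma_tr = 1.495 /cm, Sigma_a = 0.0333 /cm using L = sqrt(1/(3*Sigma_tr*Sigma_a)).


D = 1 / (3 * Sigma_tr) = 1 / (3 * 1.495) = 0.2229654 cm
L = sqrt(D / Sigma_a)
L = sqrt(0.2229654 / 0.0333)
L = 2.5876 cm

2.5876


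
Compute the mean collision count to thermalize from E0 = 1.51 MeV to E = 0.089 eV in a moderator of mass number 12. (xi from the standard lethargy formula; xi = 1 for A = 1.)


xi = 1 + (A-1)^2/(2A)*ln((A-1)/(A+1)) = 0.1577690 (for A = 12)
n = ln(E0/E) / xi
n = ln(1.51e6 / 0.089) / 0.1577690
n = ln(1.696629e+07) / 0.1577690 = 105.51

105.51


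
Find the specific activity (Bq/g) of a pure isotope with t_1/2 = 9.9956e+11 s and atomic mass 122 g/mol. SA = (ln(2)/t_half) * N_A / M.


lambda = ln(2) / t_half = ln(2) / 9.9956e+11 = 6.934523e-13 /s
SA = lambda * N_A / M
SA = 6.934523e-13 * 6.022e23 / 122
SA = 3.4229e+09 Bq/g

3.4229e+09


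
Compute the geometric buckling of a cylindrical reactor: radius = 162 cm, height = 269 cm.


B^2 = (2.405/R)^2 + (pi/H)^2
B^2 = (2.405/162)^2 + (pi/269)^2
B^2 = 3.5679e-04 /cm^2

3.5679e-04


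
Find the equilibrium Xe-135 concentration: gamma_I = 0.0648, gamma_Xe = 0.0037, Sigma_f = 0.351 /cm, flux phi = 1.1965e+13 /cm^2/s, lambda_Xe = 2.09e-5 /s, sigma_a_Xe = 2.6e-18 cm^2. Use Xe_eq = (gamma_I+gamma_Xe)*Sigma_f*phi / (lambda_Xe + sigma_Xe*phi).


Xe_eq = (gamma_I + gamma_Xe) * Sigma_f * phi / (lambda_Xe + sigma_Xe * phi)
Numerator = (0.0648 + 0.0037) * 0.351 * 1.1965e+13 = 2.876805e+11
Denominator = 2.09e-5 + 2.6e-18 * 1.1965e+13 = 5.200900e-05
Xe_eq = 2.876805e+11 / 5.200900e-05 = 5.5314e+15 /cm^3

5.5314e+15


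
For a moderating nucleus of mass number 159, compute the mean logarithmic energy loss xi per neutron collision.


xi = 1 + (A-1)^2/(2A) * ln((A-1)/(A+1))
xi = 1 + (159-1)^2/(2*159) * ln((159-1)/(159 +1))
xi = 0.012526

0.012526


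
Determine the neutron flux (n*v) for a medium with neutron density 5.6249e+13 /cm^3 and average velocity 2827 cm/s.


phi = n * v
phi = 5.6249e+13 * 2827
phi = 1.5902e+17 /cm^2/s

1.5902e+17


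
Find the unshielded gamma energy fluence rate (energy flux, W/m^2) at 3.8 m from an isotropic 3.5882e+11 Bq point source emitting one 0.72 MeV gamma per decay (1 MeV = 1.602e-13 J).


psi = A * E * 1.602e-13 / (4*pi*r^2)
psi = 3.5882e+11 * 0.72 * 1.602e-13 / (4*pi*3.8^2)
psi = 2.2808e-04 W/m^2

2.2808e-04


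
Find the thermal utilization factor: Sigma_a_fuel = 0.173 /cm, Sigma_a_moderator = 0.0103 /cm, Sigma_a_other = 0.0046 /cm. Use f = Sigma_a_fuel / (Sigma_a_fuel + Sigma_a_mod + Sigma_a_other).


f = Sigma_a_fuel / (Sigma_a_fuel + Sigma_a_mod + Sigma_a_other)
f = 0.173 / (0.173 + 0.0103 + 0.0046)
f = 0.92070

0.92070


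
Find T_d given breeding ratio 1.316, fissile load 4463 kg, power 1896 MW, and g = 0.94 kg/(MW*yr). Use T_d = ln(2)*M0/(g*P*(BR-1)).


Breeding gain G = BR - 1 = 1.316 - 1 = 0.316
Fissile production rate = g * P * G = 0.94 * 1896 * 0.316 = 563.18784 kg/yr
T_d = ln(2) * M0 / (g * P * G)
T_d = ln(2) * 4463 / 563.18784 = 5.4929 yr

5.4929


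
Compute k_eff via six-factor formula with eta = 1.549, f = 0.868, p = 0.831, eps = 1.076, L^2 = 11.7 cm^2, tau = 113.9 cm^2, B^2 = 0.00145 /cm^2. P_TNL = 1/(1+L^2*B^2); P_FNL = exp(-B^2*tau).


k_inf = eta*f*p*eps = 1.549*0.868*0.831*1.076 = 1.202221
P_TNL = 1/(1 + L^2*B^2) = 1/(1 + 11.7*0.00145) = 0.9833180
P_FNL = exp(-B^2*tau) = exp(-0.00145*113.9) = 0.8477623
k_eff = k_inf * P_TNL * P_FNL = 1.202221 * 0.9833180 * 0.8477623
k_eff = 1.0022

1.0022


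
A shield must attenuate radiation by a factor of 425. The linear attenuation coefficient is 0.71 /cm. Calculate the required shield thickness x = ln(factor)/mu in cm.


x = ln(factor) / mu
x = ln(425) / 0.71
x = 8.5241 cm

8.5241


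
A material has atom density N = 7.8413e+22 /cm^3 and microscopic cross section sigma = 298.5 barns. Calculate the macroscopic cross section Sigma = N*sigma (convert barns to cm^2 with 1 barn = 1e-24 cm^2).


Sigma = N * sigma_barns * 1e-24
Sigma = 7.8413e+22 * 298.5 * 1e-24
Sigma = 23.406 /cm

23.406


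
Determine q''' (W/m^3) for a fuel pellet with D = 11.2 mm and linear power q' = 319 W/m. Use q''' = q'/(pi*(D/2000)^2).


r = D / 2 / 1000 = 11.2 / 2 / 1000 = 0.0056 m
q''' = q' / (pi * r^2)
q''' = 319 / (pi * 0.0056^2)
q''' = 3.2379e+06 W/m^3

3.2379e+06


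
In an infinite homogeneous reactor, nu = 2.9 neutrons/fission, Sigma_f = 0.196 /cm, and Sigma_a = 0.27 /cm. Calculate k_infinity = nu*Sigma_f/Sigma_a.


k_inf = nu * Sigma_f / Sigma_a
k_inf = 2.9 * 0.196 / 0.27
k_inf = 2.1052

2.1052
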